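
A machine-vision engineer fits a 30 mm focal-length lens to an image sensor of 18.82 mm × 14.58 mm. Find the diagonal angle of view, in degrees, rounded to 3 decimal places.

43.285°

Sensor diagonal = √(18.82² + 14.58²) = √566.7688 ≈ 23.8069 mm.
Angle of view α = 2·arctan(d/2f) with d = 23.8069 mm and f = 30 mm.
d/2f = 0.39678; arctan(0.39678) ≈ 21.6423°, so α ≈ 43.2846°.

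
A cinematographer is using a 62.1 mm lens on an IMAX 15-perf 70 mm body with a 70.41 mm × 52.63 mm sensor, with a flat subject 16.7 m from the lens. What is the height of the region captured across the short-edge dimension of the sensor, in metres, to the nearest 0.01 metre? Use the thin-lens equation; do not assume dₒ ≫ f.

dₒ: 16.7 m = 16700 mm.
Similar triangles through the lens centre give W/dₒ = h/dᵢ; with 1/f = 1/dₒ + 1/dᵢ this gives W = h·(dₒ − f)/f.
W = 52.63 mm × (16700 − 62.1) / 62.1 = 52.63 × 267.9211 ≈ 14100.687 mm = 14.1007 m.

14.10 m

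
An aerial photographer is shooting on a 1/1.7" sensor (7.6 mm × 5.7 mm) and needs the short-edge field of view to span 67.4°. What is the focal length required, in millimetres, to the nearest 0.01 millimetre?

4.27 mm

From α = 2·arctan(h/2f) we get f = h / (2·tan(α/2)).
With h = 5.7 mm and α/2 = 33.7°, tan(α/2) ≈ 0.66692, so f ≈ 5.7 / 1.33383 ≈ 4.2734 mm.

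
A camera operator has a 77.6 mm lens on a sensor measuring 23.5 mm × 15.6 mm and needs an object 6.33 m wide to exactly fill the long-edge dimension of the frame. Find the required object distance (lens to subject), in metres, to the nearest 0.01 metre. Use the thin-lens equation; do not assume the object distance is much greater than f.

20.98 m

W: 6.33 m = 6330 mm.
Magnification m = w/W = dᵢ/dₒ; combined with 1/f = 1/dₒ + 1/dᵢ this gives dₒ = f·(1 + W/w).
dₒ = 77.6 mm × (1 + 6330/23.5) = 77.6 × 270.3617 ≈ 20980.068 mm = 20.9801 m.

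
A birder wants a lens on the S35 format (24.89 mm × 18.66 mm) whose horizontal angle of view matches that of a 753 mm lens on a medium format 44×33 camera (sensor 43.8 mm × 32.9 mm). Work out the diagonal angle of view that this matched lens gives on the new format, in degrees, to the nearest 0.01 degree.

Equal horizontal AOV ⇒ f₂ = f₁ · 24.89/43.8 = 753 × 0.56826 ≈ 427.9034 mm.
Sensor diagonal = √(24.89² + 18.66²) = √967.7077 ≈ 31.1080 mm.
Diagonal AOV on the new format = 2·arctan(31.1080 / (2 × 427.9034)) = 2·arctan(0.03635) ≈ 4.1635°.

4.16°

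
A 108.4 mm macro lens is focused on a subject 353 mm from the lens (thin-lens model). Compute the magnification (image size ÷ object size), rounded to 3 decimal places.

0.443×

Thin lens: 1/f = 1/dₒ + 1/dᵢ → 1/dᵢ = 1/108.4 − 1/353 = 0.0063922 mm⁻¹, so dᵢ ≈ 156.4399 mm.
Magnification m = dᵢ/dₒ = 156.4399/353 ≈ 0.44317.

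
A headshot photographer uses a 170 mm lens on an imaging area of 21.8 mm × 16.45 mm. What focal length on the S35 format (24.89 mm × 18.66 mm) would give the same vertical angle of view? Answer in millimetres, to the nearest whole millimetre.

Equal angle of view means equal height/f ratio, so f₂ = f₁ · (height₂/height₁) = 170 × 18.66/16.45.
f₂ = 170 × 1.13435 ≈ 192.839 mm.

193 mm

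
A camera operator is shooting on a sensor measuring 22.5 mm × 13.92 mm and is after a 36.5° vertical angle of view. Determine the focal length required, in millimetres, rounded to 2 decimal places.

From α = 2·arctan(h/2f) we get f = h / (2·tan(α/2)).
With h = 13.92 mm and α/2 = 18.25°, tan(α/2) ≈ 0.32975, so f ≈ 13.92 / 0.65950 ≈ 21.1069 mm.

21.11 mm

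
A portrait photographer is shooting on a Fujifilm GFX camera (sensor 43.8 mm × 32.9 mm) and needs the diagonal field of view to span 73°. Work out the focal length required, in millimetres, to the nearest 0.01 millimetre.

Sensor diagonal = √(43.8² + 32.9²) = √3000.8500 ≈ 54.7800 mm.
From α = 2·arctan(d/2f) we get f = d / (2·tan(α/2)).
With d = 54.7800 mm and α/2 = 36.5°, tan(α/2) ≈ 0.73996, so f ≈ 54.7800 / 1.47992 ≈ 37.0155 mm.

37.02 mm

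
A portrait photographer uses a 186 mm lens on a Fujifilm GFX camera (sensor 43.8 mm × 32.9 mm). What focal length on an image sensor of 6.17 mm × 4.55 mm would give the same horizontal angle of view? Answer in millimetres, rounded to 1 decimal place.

26.2 mm

Equal angle of view means equal width/f ratio, so f₂ = f₁ · (width₂/width₁) = 186 × 6.17/43.8.
f₂ = 186 × 0.14087 ≈ 26.201 mm.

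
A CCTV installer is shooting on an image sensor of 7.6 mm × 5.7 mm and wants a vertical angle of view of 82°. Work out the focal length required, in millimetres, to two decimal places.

From α = 2·arctan(h/2f) we get f = h / (2·tan(α/2)).
With h = 5.7 mm and α/2 = 41°, tan(α/2) ≈ 0.86929, so f ≈ 5.7 / 1.73857 ≈ 3.2785 mm.

3.28 mm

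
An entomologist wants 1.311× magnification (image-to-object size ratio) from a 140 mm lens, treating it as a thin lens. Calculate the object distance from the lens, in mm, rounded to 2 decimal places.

246.79 mm

With m = dᵢ/dₒ and 1/f = 1/dₒ + 1/dᵢ, substituting dᵢ = m·dₒ gives 1/f = (1 + 1/m)/dₒ, hence dₒ = f·(1 + 1/m).
dₒ = 140 × (1 + 1/1.311) = 140 × 1.76278 ≈ 246.789 mm.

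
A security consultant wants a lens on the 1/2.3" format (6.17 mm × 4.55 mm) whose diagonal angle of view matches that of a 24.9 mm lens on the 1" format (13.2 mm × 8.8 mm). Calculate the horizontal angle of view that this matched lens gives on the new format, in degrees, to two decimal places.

28.76°

Sensor diagonal = √(13.2² + 8.8²) = √251.6800 ≈ 15.8644 mm.
Sensor diagonal = √(6.17² + 4.55²) = √58.7714 ≈ 7.6663 mm.
Equal diagonal AOV ⇒ f₂ = f₁ · 7.6663/15.8644 = 24.9 × 0.48324 ≈ 12.0326 mm.
Horizontal AOV on the new format = 2·arctan(6.17 / (2 × 12.0326)) = 2·arctan(0.25639) ≈ 28.7604°.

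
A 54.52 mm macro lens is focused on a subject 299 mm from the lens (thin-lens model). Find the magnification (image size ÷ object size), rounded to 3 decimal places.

0.223×

Thin lens: 1/f = 1/dₒ + 1/dᵢ → 1/dᵢ = 1/54.52 − 1/299 = 0.0149974 mm⁻¹, so dᵢ ≈ 66.6782 mm.
Magnification m = dᵢ/dₒ = 66.6782/299 ≈ 0.22300.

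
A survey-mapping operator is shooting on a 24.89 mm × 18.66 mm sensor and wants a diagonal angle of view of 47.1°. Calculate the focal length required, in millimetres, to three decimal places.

35.687 mm

Sensor diagonal = √(24.89² + 18.66²) = √967.7077 ≈ 31.1080 mm.
From α = 2·arctan(d/2f) we get f = d / (2·tan(α/2)).
With d = 31.1080 mm and α/2 = 23.55°, tan(α/2) ≈ 0.43585, so f ≈ 31.1080 / 0.87170 ≈ 35.6866 mm.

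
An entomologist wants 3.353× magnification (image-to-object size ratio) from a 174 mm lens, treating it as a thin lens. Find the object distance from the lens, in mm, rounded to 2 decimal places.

With m = dᵢ/dₒ and 1/f = 1/dₒ + 1/dᵢ, substituting dᵢ = m·dₒ gives 1/f = (1 + 1/m)/dₒ, hence dₒ = f·(1 + 1/m).
dₒ = 174 × (1 + 1/3.353) = 174 × 1.29824 ≈ 225.894 mm.

225.89 mm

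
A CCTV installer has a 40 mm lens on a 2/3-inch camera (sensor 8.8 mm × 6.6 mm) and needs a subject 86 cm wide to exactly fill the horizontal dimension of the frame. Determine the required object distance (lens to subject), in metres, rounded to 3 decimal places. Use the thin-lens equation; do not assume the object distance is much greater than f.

W: 86 cm = 860 mm.
Magnification m = w/W = dᵢ/dₒ; combined with 1/f = 1/dₒ + 1/dᵢ this gives dₒ = f·(1 + W/w).
dₒ = 40 mm × (1 + 860/8.8) = 40 × 98.7273 ≈ 3949.091 mm = 3.94909 m.

3.949 m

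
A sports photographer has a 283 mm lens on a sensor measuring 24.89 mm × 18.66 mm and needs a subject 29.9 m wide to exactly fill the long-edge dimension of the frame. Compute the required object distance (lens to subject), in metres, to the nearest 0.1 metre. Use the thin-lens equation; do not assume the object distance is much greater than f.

340.2 m

W: 29.9 m = 29900 mm.
Magnification m = w/W = dᵢ/dₒ; combined with 1/f = 1/dₒ + 1/dᵢ this gives dₒ = f·(1 + W/w).
dₒ = 283 mm × (1 + 29900/24.89) = 283 × 1202.2857 ≈ 340246.841 mm = 340.247 m.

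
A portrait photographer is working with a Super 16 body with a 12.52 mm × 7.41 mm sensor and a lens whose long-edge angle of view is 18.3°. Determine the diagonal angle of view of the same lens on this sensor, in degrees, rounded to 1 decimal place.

21.2°

From the long-edge AOV: f = 12.52 / (2·tan(9.15°)) = 12.52 / 0.32214 ≈ 38.8653 mm.
Sensor diagonal = √(12.52² + 7.41²) = √211.6585 ≈ 14.5485 mm.
Diagonal AOV = 2·arctan(14.5485 / (2 × 38.8653)) = 2·arctan(0.18717) ≈ 21.2023°.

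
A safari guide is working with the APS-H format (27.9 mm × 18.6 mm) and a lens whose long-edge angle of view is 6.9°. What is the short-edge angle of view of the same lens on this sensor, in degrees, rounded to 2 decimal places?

4.60°

From the long-edge AOV: f = 27.9 / (2·tan(3.45°)) = 27.9 / 0.12057 ≈ 231.3942 mm.
Short-edge AOV = 2·arctan(18.6 / (2 × 231.3942)) = 2·arctan(0.04019) ≈ 4.6031°.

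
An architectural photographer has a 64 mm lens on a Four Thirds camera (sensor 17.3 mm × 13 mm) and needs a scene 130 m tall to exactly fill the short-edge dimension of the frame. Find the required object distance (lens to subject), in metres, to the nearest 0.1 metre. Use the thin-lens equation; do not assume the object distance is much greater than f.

640.1 m

W: 130 m = 130000 mm.
Magnification m = h/W = dᵢ/dₒ; combined with 1/f = 1/dₒ + 1/dᵢ this gives dₒ = f·(1 + W/h).
dₒ = 64 mm × (1 + 130000/13) = 64 × 10001.0000 ≈ 640064.000 mm = 640.064 m.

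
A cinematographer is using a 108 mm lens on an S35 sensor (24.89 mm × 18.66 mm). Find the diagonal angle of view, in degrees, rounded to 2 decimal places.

16.39°

Sensor diagonal = √(24.89² + 18.66²) = √967.7077 ≈ 31.1080 mm.
Angle of view α = 2·arctan(d/2f) with d = 31.1080 mm and f = 108 mm.
d/2f = 0.14402; arctan(0.14402) ≈ 8.1953°, so α ≈ 16.3906°.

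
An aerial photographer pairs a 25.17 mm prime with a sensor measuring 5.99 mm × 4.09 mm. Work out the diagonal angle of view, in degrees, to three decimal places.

16.398°

Sensor diagonal = √(5.99² + 4.09²) = √52.6082 ≈ 7.2532 mm.
Angle of view α = 2·arctan(d/2f) with d = 7.2532 mm and f = 25.17 mm.
d/2f = 0.14408; arctan(0.14408) ≈ 8.1989°, so α ≈ 16.3979°.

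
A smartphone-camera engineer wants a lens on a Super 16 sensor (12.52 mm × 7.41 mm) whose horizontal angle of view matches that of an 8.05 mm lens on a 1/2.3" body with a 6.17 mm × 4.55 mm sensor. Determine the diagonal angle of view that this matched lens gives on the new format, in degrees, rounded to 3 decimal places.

48.009°

Equal horizontal AOV ⇒ f₂ = f₁ · 12.52/6.17 = 8.05 × 2.02917 ≈ 16.3348 mm.
Sensor diagonal = √(12.52² + 7.41²) = √211.6585 ≈ 14.5485 mm.
Diagonal AOV on the new format = 2·arctan(14.5485 / (2 × 16.3348)) = 2·arctan(0.44532) ≈ 48.0088°.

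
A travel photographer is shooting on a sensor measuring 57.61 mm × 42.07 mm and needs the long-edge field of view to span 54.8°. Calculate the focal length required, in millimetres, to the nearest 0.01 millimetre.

55.57 mm

From α = 2·arctan(w/2f) we get f = w / (2·tan(α/2)).
With w = 57.61 mm and α/2 = 27.4°, tan(α/2) ≈ 0.51835, so f ≈ 57.61 / 1.03670 ≈ 55.5705 mm.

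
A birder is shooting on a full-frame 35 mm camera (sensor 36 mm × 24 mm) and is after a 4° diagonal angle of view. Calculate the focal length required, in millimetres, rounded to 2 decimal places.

619.50 mm

Sensor diagonal = √(36² + 24²) = √1872.0000 ≈ 43.2666 mm.
From α = 2·arctan(d/2f) we get f = d / (2·tan(α/2)).
With d = 43.2666 mm and α/2 = 2°, tan(α/2) ≈ 0.03492, so f ≈ 43.2666 / 0.06984 ≈ 619.4969 mm.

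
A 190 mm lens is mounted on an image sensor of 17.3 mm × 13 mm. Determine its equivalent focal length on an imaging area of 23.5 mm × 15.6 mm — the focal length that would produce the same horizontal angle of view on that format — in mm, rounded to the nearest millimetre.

258 mm

Equal angle of view means equal width/f ratio, so f₂ = f₁ · (width₂/width₁) = 190 × 23.5/17.3.
f₂ = 190 × 1.35838 ≈ 258.092 mm.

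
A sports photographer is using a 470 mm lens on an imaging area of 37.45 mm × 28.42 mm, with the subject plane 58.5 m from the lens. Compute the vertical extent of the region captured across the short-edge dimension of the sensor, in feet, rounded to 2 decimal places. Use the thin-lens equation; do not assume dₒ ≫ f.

11.51 ft

dₒ: 58.5 m = 58500 mm.
Similar triangles through the lens centre give W/dₒ = h/dᵢ; with 1/f = 1/dₒ + 1/dᵢ this gives W = h·(dₒ − f)/f.
W = 28.42 mm × (58500 − 470) / 470 = 28.42 × 123.4681 ≈ 3508.963 mm = 3508.963/304.8 ft = 11.5123 ft.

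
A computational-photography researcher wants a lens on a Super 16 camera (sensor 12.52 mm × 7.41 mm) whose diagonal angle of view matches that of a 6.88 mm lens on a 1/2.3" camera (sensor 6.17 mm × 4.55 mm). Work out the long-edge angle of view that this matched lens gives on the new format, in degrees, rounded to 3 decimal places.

51.232°

Sensor diagonal = √(6.17² + 4.55²) = √58.7714 ≈ 7.6663 mm.
Sensor diagonal = √(12.52² + 7.41²) = √211.6585 ≈ 14.5485 mm.
Equal diagonal AOV ⇒ f₂ = f₁ · 14.5485/7.6663 = 6.88 × 1.89773 ≈ 13.0564 mm.
Long-edge AOV on the new format = 2·arctan(12.52 / (2 × 13.0564)) = 2·arctan(0.47946) ≈ 51.2316°.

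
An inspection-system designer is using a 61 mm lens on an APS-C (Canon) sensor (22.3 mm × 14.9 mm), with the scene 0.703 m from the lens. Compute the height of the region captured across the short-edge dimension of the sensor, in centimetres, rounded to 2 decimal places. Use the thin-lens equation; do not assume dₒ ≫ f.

15.68 cm

dₒ: 0.703 m = 703 mm.
Similar triangles through the lens centre give W/dₒ = h/dᵢ; with 1/f = 1/dₒ + 1/dᵢ this gives W = h·(dₒ − f)/f.
W = 14.9 mm × (703 − 61) / 61 = 14.9 × 10.5246 ≈ 156.816 mm = 15.6816 cm.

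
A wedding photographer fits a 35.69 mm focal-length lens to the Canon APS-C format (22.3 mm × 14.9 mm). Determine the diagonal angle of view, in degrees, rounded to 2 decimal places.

41.19°

Sensor diagonal = √(22.3² + 14.9²) = √719.3000 ≈ 26.8198 mm.
Angle of view α = 2·arctan(d/2f) with d = 26.8198 mm and f = 35.69 mm.
d/2f = 0.37573; arctan(0.37573) ≈ 20.5928°, so α ≈ 41.1856°.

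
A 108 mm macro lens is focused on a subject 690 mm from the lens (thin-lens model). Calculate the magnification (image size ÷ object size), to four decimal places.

0.1856×

Thin lens: 1/f = 1/dₒ + 1/dᵢ → 1/dᵢ = 1/108 − 1/690 = 0.0078100 mm⁻¹, so dᵢ ≈ 128.0412 mm.
Magnification m = dᵢ/dₒ = 128.0412/690 ≈ 0.18557.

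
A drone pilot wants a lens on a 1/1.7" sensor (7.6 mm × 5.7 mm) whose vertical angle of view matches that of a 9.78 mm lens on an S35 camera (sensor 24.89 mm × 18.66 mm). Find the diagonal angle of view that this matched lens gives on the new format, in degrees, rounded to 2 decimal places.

Equal vertical AOV ⇒ f₂ = f₁ · 5.7/18.66 = 9.78 × 0.30547 ≈ 2.9875 mm.
Sensor diagonal = √(7.6² + 5.7²) = √90.2500 ≈ 9.5000 mm.
Diagonal AOV on the new format = 2·arctan(9.5000 / (2 × 2.9875)) = 2·arctan(1.58998) ≈ 115.6652°.

115.67°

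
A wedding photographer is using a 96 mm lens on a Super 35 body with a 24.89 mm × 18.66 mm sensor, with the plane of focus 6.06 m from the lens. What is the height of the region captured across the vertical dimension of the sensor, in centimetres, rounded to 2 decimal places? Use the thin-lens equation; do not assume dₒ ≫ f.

dₒ: 6.06 m = 6060 mm.
Similar triangles through the lens centre give W/dₒ = h/dᵢ; with 1/f = 1/dₒ + 1/dᵢ this gives W = h·(dₒ − f)/f.
W = 18.66 mm × (6060 − 96) / 96 = 18.66 × 62.1250 ≈ 1159.253 mm = 115.925 cm.

115.93 cm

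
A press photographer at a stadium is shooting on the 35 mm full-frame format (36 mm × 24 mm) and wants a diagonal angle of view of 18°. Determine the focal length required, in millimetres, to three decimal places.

Sensor diagonal = √(36² + 24²) = √1872.0000 ≈ 43.2666 mm.
From α = 2·arctan(d/2f) we get f = d / (2·tan(α/2)).
With d = 43.2666 mm and α/2 = 9°, tan(α/2) ≈ 0.15838, so f ≈ 43.2666 / 0.31677 ≈ 136.5873 mm.

136.587 mm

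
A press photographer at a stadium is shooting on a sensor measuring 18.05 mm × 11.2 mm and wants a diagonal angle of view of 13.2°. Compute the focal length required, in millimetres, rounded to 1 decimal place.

91.8 mm

Sensor diagonal = √(18.05² + 11.2²) = √451.2425 ≈ 21.2425 mm.
From α = 2·arctan(d/2f) we get f = d / (2·tan(α/2)).
With d = 21.2425 mm and α/2 = 6.6°, tan(α/2) ≈ 0.11570, so f ≈ 21.2425 / 0.23141 ≈ 91.7966 mm.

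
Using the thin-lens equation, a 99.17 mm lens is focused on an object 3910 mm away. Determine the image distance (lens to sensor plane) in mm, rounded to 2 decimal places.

101.75 mm

1/dᵢ = 1/f − 1/dₒ = 1/99.17 − 1/3910 = 0.0098279 mm⁻¹.
dᵢ = 1/0.0098279 ≈ 101.7507 mm.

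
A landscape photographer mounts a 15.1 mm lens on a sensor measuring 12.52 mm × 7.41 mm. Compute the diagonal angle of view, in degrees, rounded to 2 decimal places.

Sensor diagonal = √(12.52² + 7.41²) = √211.6585 ≈ 14.5485 mm.
Angle of view α = 2·arctan(d/2f) with d = 14.5485 mm and f = 15.1 mm.
d/2f = 0.48174; arctan(0.48174) ≈ 25.7219°, so α ≈ 51.4438°.

51.44°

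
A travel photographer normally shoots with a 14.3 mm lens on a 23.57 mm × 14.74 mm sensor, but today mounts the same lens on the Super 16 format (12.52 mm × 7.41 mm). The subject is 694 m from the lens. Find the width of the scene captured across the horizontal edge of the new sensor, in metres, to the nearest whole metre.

The focal length stays 14.3 mm; the relevant sensor dimension is now w = 12.52 mm. Object distance dₒ = 694 m = 694000 mm.
Thin-lens field width W = w·(dₒ − f)/f = 12.52 × (694000 − 14.3)/14.3 ≈ 607601.466 mm = 607.601 m.

608 m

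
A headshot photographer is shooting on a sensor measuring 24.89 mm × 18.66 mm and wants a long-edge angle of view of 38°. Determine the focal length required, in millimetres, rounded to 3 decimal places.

36.143 mm

From α = 2·arctan(w/2f) we get f = w / (2·tan(α/2)).
With w = 24.89 mm and α/2 = 19°, tan(α/2) ≈ 0.34433, so f ≈ 24.89 / 0.68866 ≈ 36.1429 mm.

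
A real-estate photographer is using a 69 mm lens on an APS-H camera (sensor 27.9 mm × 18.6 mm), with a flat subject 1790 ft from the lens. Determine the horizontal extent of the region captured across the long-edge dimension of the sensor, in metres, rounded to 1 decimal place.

dₒ: 1790 ft × 304.8 mm/ft = 545591.98 mm.
Similar triangles through the lens centre give W/dₒ = w/dᵢ; with 1/f = 1/dₒ + 1/dᵢ this gives W = w·(dₒ − f)/f.
W = 27.9 mm × (545592 − 69) / 69 = 27.9 × 7906.1302 ≈ 220581.032 mm = 220.581 m.

220.6 m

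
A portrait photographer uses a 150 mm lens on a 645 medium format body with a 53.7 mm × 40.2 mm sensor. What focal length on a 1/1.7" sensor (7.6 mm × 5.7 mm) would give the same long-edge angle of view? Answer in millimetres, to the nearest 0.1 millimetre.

21.2 mm

Equal angle of view means equal width/f ratio, so f₂ = f₁ · (width₂/width₁) = 150 × 7.6/53.7.
f₂ = 150 × 0.14153 ≈ 21.229 mm.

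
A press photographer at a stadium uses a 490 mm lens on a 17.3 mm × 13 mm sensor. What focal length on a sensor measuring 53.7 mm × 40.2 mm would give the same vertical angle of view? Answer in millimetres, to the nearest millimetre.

Equal angle of view means equal height/f ratio, so f₂ = f₁ · (height₂/height₁) = 490 × 40.2/13.
f₂ = 490 × 3.09231 ≈ 1515.231 mm.

1515 mm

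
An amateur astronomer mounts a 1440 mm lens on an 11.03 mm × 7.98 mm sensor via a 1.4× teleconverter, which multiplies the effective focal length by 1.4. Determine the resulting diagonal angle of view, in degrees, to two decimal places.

0.39°

Effective focal length f = 1440 × 1.4 = 2016 mm.
Sensor diagonal = √(11.03² + 7.98²) = √185.3413 ≈ 13.6140 mm.
α = 2·arctan(13.614 / (2 × 2016)) = 2·arctan(0.00338) ≈ 0.3869°.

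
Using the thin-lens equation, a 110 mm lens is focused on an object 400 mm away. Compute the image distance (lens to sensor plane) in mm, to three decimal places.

151.724 mm

1/dᵢ = 1/f − 1/dₒ = 1/110 − 1/400 = 0.0065909 mm⁻¹.
dᵢ = 1/0.0065909 ≈ 151.7241 mm.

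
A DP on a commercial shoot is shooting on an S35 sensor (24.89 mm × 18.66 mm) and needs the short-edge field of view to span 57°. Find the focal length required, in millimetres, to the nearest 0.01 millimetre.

17.18 mm

From α = 2·arctan(h/2f) we get f = h / (2·tan(α/2)).
With h = 18.66 mm and α/2 = 28.5°, tan(α/2) ≈ 0.54296, so f ≈ 18.66 / 1.08591 ≈ 17.1837 mm.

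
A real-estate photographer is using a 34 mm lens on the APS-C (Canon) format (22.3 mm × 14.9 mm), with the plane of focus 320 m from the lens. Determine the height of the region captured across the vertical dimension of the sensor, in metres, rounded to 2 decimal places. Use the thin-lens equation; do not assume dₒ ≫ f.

140.22 m

dₒ: 320 m = 320000 mm.
Similar triangles through the lens centre give W/dₒ = h/dᵢ; with 1/f = 1/dₒ + 1/dᵢ this gives W = h·(dₒ − f)/f.
W = 14.9 mm × (320000 − 34) / 34 = 14.9 × 9410.7647 ≈ 140220.394 mm = 140.22 m.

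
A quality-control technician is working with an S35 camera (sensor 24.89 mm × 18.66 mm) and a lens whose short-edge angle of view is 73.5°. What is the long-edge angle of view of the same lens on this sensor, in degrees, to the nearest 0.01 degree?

From the short-edge AOV: f = 18.66 / (2·tan(36.75°)) = 18.66 / 1.49347 ≈ 12.4944 mm.
Long-edge AOV = 2·arctan(24.89 / (2 × 12.4944)) = 2·arctan(0.99605) ≈ 89.7731°.

89.77°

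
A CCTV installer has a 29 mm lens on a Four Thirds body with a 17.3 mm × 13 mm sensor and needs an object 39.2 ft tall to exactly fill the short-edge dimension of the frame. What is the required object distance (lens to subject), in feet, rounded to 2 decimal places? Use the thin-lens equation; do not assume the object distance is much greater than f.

87.54 ft

W: 39.2 ft × 304.8 mm/ft = 11948.16 mm.
Magnification m = h/W = dᵢ/dₒ; combined with 1/f = 1/dₒ + 1/dᵢ this gives dₒ = f·(1 + W/h).
dₒ = 29 mm × (1 + 11948.2/13) = 29 × 920.0892 ≈ 26682.587 mm = 26682.587/304.8 ft = 87.5413 ft.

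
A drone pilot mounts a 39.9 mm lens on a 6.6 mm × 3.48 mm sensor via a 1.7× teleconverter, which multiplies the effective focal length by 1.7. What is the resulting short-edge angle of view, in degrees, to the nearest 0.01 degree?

2.94°

Effective focal length f = 39.9 × 1.7 = 67.83 mm.
α = 2·arctan(3.48 / (2 × 67.83)) = 2·arctan(0.02565) ≈ 2.9389°.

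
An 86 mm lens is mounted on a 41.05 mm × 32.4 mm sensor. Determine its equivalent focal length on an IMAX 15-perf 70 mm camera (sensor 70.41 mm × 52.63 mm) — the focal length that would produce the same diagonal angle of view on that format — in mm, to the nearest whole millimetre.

Sensor diagonal = √(41.05² + 32.4²) = √2734.8625 ≈ 52.2959 mm.
Sensor diagonal = √(70.41² + 52.63²) = √7727.4850 ≈ 87.9061 mm.
Equal angle of view means equal diagonal/f ratio, so f₂ = f₁ · (diagonal₂/diagonal₁) = 86 × 87.9061/52.2959.
f₂ = 86 × 1.68094 ≈ 144.561 mm.

145 mm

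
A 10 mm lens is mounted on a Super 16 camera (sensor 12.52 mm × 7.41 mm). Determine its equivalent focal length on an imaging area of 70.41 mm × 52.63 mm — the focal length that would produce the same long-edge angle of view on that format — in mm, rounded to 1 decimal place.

56.2 mm

Equal angle of view means equal width/f ratio, so f₂ = f₁ · (width₂/width₁) = 10 × 70.41/12.52.
f₂ = 10 × 5.62380 ≈ 56.238 mm.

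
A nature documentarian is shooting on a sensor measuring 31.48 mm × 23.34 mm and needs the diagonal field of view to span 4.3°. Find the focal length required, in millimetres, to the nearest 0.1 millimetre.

Sensor diagonal = √(31.48² + 23.34²) = √1535.7460 ≈ 39.1886 mm.
From α = 2·arctan(d/2f) we get f = d / (2·tan(α/2)).
With d = 39.1886 mm and α/2 = 2.15°, tan(α/2) ≈ 0.03754, so f ≈ 39.1886 / 0.07508 ≈ 521.9272 mm.

521.9 mm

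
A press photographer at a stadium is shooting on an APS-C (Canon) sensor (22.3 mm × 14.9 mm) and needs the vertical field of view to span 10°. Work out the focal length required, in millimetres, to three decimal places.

From α = 2·arctan(h/2f) we get f = h / (2·tan(α/2)).
With h = 14.9 mm and α/2 = 5°, tan(α/2) ≈ 0.08749, so f ≈ 14.9 / 0.17498 ≈ 85.1539 mm.

85.154 mm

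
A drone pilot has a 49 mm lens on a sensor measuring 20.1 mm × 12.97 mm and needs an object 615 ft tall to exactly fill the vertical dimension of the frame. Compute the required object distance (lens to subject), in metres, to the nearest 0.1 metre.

708.2 m

W: 615 ft × 304.8 mm/ft = 187451.99 mm.
Magnification m = h/W = dᵢ/dₒ; combined with 1/f = 1/dₒ + 1/dᵢ this gives dₒ = f·(1 + W/h).
dₒ = 49 mm × (1 + 187452/12.97) = 49 × 14453.7366 ≈ 708233.095 mm = 708.233 m.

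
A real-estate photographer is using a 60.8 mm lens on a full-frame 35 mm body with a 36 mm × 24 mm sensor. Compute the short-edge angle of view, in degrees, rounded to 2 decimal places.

Angle of view α = 2·arctan(h/2f) with h = 24 mm and f = 60.8 mm.
h/2f = 0.19737; arctan(0.19737) ≈ 11.1649°, so α ≈ 22.3298°.

22.33°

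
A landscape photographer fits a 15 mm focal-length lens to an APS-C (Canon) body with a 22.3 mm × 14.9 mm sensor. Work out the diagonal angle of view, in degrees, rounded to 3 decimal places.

Sensor diagonal = √(22.3² + 14.9²) = √719.3000 ≈ 26.8198 mm.
Angle of view α = 2·arctan(d/2f) with d = 26.8198 mm and f = 15 mm.
d/2f = 0.89399; arctan(0.89399) ≈ 41.7965°, so α ≈ 83.5929°.

83.593°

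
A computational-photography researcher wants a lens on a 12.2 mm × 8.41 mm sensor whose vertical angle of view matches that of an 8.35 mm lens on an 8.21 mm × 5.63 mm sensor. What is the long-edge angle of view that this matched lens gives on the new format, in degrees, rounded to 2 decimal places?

Equal vertical AOV ⇒ f₂ = f₁ · 8.41/5.63 = 8.35 × 1.49378 ≈ 12.4731 mm.
Long-edge AOV on the new format = 2·arctan(12.2 / (2 × 12.4731)) = 2·arctan(0.48905) ≈ 52.1222°.

52.12°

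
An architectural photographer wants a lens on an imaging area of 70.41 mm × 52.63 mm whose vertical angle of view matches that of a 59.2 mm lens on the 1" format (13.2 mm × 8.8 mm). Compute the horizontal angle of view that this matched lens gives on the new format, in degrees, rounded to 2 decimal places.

11.36°

Equal vertical AOV ⇒ f₂ = f₁ · 52.63/8.8 = 59.2 × 5.98068 ≈ 354.0564 mm.
Horizontal AOV on the new format = 2·arctan(70.41 / (2 × 354.0564)) = 2·arctan(0.09943) ≈ 11.3569°.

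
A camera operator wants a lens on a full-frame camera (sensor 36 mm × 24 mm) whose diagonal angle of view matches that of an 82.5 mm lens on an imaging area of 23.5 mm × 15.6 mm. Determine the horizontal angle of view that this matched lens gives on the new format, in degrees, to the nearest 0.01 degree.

Sensor diagonal = √(23.5² + 15.6²) = √795.6100 ≈ 28.2066 mm.
Sensor diagonal = √(36² + 24²) = √1872.0000 ≈ 43.2666 mm.
Equal diagonal AOV ⇒ f₂ = f₁ · 43.2666/28.2066 = 82.5 × 1.53392 ≈ 126.5484 mm.
Horizontal AOV on the new format = 2·arctan(36 / (2 × 126.5484)) = 2·arctan(0.14224) ≈ 16.1907°.

16.19°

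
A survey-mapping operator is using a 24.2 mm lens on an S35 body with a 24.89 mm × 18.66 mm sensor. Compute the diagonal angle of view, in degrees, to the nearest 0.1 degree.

Sensor diagonal = √(24.89² + 18.66²) = √967.7077 ≈ 31.1080 mm.
Angle of view α = 2·arctan(d/2f) with d = 31.1080 mm and f = 24.2 mm.
d/2f = 0.64273; arctan(0.64273) ≈ 32.7300°, so α ≈ 65.4599°.

65.5°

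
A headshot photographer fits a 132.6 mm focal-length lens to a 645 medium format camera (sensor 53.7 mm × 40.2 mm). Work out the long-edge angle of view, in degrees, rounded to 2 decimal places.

Angle of view α = 2·arctan(w/2f) with w = 53.7 mm and f = 132.6 mm.
w/2f = 0.20249; arctan(0.20249) ≈ 11.4470°, so α ≈ 22.8939°.

22.89°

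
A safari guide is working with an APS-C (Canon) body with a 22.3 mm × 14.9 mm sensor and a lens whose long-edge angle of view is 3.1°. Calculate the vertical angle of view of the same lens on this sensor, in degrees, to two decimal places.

2.07°

From the long-edge AOV: f = 22.3 / (2·tan(1.55°)) = 22.3 / 0.05412 ≈ 412.0594 mm.
Vertical AOV = 2·arctan(14.9 / (2 × 412.0594)) = 2·arctan(0.01808) ≈ 2.0716°.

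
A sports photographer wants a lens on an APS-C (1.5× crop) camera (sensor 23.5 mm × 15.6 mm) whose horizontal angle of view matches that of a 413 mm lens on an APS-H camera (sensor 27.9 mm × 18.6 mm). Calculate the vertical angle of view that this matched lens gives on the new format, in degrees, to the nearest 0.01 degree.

2.57°

Equal horizontal AOV ⇒ f₂ = f₁ · 23.5/27.9 = 413 × 0.84229 ≈ 347.8674 mm.
Vertical AOV on the new format = 2·arctan(15.6 / (2 × 347.8674)) = 2·arctan(0.02242) ≈ 2.5690°.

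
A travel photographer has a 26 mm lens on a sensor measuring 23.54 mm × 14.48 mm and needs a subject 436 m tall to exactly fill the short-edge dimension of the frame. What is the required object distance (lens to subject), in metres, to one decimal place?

782.9 m

W: 436 m = 436000 mm.
Magnification m = h/W = dᵢ/dₒ; combined with 1/f = 1/dₒ + 1/dᵢ this gives dₒ = f·(1 + W/h).
dₒ = 26 mm × (1 + 436000/14.48) = 26 × 30111.4972 ≈ 782898.928 mm = 782.899 m.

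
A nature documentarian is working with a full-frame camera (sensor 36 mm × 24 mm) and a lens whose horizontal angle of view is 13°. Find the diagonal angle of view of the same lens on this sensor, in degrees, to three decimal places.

15.594°

From the horizontal AOV: f = 36 / (2·tan(6.5°)) = 36 / 0.22787 ≈ 157.9840 mm.
Sensor diagonal = √(36² + 24²) = √1872.0000 ≈ 43.2666 mm.
Diagonal AOV = 2·arctan(43.2666 / (2 × 157.9840)) = 2·arctan(0.13693) ≈ 15.5944°.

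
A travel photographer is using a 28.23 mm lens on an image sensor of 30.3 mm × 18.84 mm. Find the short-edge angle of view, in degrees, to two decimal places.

Angle of view α = 2·arctan(h/2f) with h = 18.84 mm and f = 28.23 mm.
h/2f = 0.33369; arctan(0.33369) ≈ 18.4532°, so α ≈ 36.9064°.

36.91°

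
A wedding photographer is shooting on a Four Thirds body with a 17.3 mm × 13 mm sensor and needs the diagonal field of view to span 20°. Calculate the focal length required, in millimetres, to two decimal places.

61.36 mm

Sensor diagonal = √(17.3² + 13²) = √468.2900 ≈ 21.6400 mm.
From α = 2·arctan(d/2f) we get f = d / (2·tan(α/2)).
With d = 21.6400 mm and α/2 = 10°, tan(α/2) ≈ 0.17633, so f ≈ 21.6400 / 0.35265 ≈ 61.3633 mm.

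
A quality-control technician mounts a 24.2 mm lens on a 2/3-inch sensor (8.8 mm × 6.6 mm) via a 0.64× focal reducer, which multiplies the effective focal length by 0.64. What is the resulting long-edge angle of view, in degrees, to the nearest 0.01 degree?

31.72°

Effective focal length f = 24.2 × 0.64 = 15.488 mm.
α = 2·arctan(8.8 / (2 × 15.488)) = 2·arctan(0.28409) ≈ 31.7187°.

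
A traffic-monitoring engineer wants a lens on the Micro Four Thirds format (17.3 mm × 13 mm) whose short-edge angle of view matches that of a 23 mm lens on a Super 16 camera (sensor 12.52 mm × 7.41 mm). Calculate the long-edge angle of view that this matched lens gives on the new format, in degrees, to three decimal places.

24.199°

Equal short-edge AOV ⇒ f₂ = f₁ · 13/7.41 = 23 × 1.75439 ≈ 40.3509 mm.
Long-edge AOV on the new format = 2·arctan(17.3 / (2 × 40.3509)) = 2·arctan(0.21437) ≈ 24.1987°.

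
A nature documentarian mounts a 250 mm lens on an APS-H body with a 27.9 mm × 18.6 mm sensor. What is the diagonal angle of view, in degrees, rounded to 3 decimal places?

7.673°

Sensor diagonal = √(27.9² + 18.6²) = √1124.3700 ≈ 33.5316 mm.
Angle of view α = 2·arctan(d/2f) with d = 33.5316 mm and f = 250 mm.
d/2f = 0.06706; arctan(0.06706) ≈ 3.8367°, so α ≈ 7.6734°.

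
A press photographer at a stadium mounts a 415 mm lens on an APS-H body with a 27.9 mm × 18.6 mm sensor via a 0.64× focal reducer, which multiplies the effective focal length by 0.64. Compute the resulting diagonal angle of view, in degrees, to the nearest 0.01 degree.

Effective focal length f = 415 × 0.64 = 265.6 mm.
Sensor diagonal = √(27.9² + 18.6²) = √1124.3700 ≈ 33.5316 mm.
α = 2·arctan(33.532 / (2 × 265.6)) = 2·arctan(0.06312) ≈ 7.2239°.

7.22°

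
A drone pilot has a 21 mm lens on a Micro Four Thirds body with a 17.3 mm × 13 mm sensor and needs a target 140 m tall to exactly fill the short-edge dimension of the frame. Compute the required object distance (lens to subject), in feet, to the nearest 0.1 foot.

742.0 ft

W: 140 m = 140000 mm.
Magnification m = h/W = dᵢ/dₒ; combined with 1/f = 1/dₒ + 1/dᵢ this gives dₒ = f·(1 + W/h).
dₒ = 21 mm × (1 + 140000/13) = 21 × 10770.2308 ≈ 226174.846 mm = 226174.846/304.8 ft = 742.043 ft.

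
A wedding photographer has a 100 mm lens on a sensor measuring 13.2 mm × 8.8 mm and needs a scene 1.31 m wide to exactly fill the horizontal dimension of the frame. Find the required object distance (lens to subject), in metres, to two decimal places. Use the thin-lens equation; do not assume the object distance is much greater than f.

W: 1.31 m = 1310 mm.
Magnification m = w/W = dᵢ/dₒ; combined with 1/f = 1/dₒ + 1/dᵢ this gives dₒ = f·(1 + W/w).
dₒ = 100 mm × (1 + 1310/13.2) = 100 × 100.2424 ≈ 10024.242 mm = 10.0242 m.

10.02 m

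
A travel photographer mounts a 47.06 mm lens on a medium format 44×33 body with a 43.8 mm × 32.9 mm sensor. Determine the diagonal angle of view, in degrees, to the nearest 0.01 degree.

60.40°

Sensor diagonal = √(43.8² + 32.9²) = √3000.8500 ≈ 54.7800 mm.
Angle of view α = 2·arctan(d/2f) with d = 54.7800 mm and f = 47.06 mm.
d/2f = 0.58202; arctan(0.58202) ≈ 30.2004°, so α ≈ 60.4008°.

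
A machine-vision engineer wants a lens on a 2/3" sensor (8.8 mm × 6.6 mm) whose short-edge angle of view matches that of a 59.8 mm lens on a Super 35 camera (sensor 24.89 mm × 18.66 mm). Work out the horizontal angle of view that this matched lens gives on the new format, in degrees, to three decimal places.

Equal short-edge AOV ⇒ f₂ = f₁ · 6.6/18.66 = 59.8 × 0.35370 ≈ 21.1511 mm.
Horizontal AOV on the new format = 2·arctan(8.8 / (2 × 21.1511)) = 2·arctan(0.20803) ≈ 23.5029°.

23.503°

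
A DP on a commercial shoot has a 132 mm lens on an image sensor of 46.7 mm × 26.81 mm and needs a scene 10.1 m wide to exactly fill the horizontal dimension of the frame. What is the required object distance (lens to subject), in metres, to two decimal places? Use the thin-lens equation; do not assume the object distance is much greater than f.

W: 10.1 m = 10100 mm.
Magnification m = w/W = dᵢ/dₒ; combined with 1/f = 1/dₒ + 1/dᵢ this gives dₒ = f·(1 + W/w).
dₒ = 132 mm × (1 + 10100/46.7) = 132 × 217.2741 ≈ 28680.180 mm = 28.6802 m.

28.68 m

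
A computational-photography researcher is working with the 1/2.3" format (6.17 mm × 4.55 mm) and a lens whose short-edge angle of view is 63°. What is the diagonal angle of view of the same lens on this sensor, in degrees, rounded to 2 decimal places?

91.83°

From the short-edge AOV: f = 4.55 / (2·tan(31.5°)) = 4.55 / 1.22560 ≈ 3.7125 mm.
Sensor diagonal = √(6.17² + 4.55²) = √58.7714 ≈ 7.6663 mm.
Diagonal AOV = 2·arctan(7.6663 / (2 × 3.7125)) = 2·arctan(1.03250) ≈ 91.8323°.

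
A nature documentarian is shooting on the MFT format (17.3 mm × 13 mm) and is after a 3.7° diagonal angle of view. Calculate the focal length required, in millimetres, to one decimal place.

Sensor diagonal = √(17.3² + 13²) = √468.2900 ≈ 21.6400 mm.
From α = 2·arctan(d/2f) we get f = d / (2·tan(α/2)).
With d = 21.6400 mm and α/2 = 1.85°, tan(α/2) ≈ 0.03230, so f ≈ 21.6400 / 0.06460 ≈ 334.9866 mm.

335.0 mm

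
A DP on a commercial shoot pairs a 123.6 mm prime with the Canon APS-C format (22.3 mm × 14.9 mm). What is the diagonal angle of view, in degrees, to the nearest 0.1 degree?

Sensor diagonal = √(22.3² + 14.9²) = √719.3000 ≈ 26.8198 mm.
Angle of view α = 2·arctan(d/2f) with d = 26.8198 mm and f = 123.6 mm.
d/2f = 0.10849; arctan(0.10849) ≈ 6.1920°, so α ≈ 12.3841°.

12.4°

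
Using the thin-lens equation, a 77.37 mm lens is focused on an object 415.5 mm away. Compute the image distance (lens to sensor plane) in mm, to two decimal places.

95.07 mm

1/dᵢ = 1/f − 1/dₒ = 1/77.37 − 1/415.5 = 0.0105182 mm⁻¹.
dᵢ = 1/0.0105182 ≈ 95.0736 mm.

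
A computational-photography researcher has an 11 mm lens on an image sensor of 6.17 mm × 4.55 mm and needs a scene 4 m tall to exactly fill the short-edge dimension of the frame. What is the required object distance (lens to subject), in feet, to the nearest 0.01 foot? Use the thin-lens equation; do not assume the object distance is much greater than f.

31.76 ft

W: 4 m = 4000 mm.
Magnification m = h/W = dᵢ/dₒ; combined with 1/f = 1/dₒ + 1/dᵢ this gives dₒ = f·(1 + W/h).
dₒ = 11 mm × (1 + 4000/4.55) = 11 × 880.1209 ≈ 9681.330 mm = 9681.330/304.8 ft = 31.7629 ft.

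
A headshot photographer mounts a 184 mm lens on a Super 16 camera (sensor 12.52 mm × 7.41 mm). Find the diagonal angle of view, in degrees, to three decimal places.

4.528°

Sensor diagonal = √(12.52² + 7.41²) = √211.6585 ≈ 14.5485 mm.
Angle of view α = 2·arctan(d/2f) with d = 14.5485 mm and f = 184 mm.
d/2f = 0.03953; arctan(0.03953) ≈ 2.2639°, so α ≈ 4.5279°.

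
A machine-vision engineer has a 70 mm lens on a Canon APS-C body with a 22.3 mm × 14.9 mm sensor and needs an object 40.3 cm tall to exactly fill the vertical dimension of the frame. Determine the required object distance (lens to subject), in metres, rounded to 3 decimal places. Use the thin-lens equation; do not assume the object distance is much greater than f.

W: 40.3 cm = 403 mm.
Magnification m = h/W = dᵢ/dₒ; combined with 1/f = 1/dₒ + 1/dᵢ this gives dₒ = f·(1 + W/h).
dₒ = 70 mm × (1 + 403/14.9) = 70 × 28.0470 ≈ 1963.289 mm = 1.96329 m.

1.963 m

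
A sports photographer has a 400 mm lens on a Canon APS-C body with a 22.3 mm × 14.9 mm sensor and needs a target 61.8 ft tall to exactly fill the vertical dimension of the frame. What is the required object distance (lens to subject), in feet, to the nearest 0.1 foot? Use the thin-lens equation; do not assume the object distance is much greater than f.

1660.4 ft

W: 61.8 ft × 304.8 mm/ft = 18836.64 mm.
Magnification m = h/W = dᵢ/dₒ; combined with 1/f = 1/dₒ + 1/dᵢ this gives dₒ = f·(1 + W/h).
dₒ = 400 mm × (1 + 18836.6/14.9) = 400 × 1265.2040 ≈ 506081.595 mm = 506081.595/304.8 ft = 1660.37 ft.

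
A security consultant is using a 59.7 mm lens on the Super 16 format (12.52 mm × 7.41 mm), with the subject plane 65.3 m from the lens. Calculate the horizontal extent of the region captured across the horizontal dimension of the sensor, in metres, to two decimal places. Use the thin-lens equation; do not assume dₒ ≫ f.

13.68 m

dₒ: 65.3 m = 65300 mm.
Similar triangles through the lens centre give W/dₒ = w/dᵢ; with 1/f = 1/dₒ + 1/dᵢ this gives W = w·(dₒ − f)/f.
W = 12.52 mm × (65300 − 59.7) / 59.7 = 12.52 × 1092.8023 ≈ 13681.885 mm = 13.6819 m.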